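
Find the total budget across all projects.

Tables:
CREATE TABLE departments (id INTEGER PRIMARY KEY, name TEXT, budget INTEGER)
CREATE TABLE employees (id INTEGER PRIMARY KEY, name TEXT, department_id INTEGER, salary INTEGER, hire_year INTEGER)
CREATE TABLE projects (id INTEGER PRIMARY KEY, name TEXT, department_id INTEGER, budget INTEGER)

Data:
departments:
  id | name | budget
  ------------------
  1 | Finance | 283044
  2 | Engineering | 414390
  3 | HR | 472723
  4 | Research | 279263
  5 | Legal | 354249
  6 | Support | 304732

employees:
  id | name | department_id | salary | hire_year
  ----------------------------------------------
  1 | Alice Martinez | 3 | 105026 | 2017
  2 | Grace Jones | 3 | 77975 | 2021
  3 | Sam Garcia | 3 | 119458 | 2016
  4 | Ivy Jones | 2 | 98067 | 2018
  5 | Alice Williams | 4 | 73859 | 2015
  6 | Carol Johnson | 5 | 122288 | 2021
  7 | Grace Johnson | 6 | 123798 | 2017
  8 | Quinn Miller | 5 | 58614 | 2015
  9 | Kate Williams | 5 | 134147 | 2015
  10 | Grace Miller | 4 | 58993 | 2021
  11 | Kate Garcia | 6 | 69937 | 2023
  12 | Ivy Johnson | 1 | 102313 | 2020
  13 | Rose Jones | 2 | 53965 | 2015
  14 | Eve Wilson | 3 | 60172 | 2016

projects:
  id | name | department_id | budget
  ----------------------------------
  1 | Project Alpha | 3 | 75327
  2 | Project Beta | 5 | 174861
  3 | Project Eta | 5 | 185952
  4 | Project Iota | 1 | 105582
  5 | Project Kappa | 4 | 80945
SELECT SUM(budget) FROM projects

Execution result:
622667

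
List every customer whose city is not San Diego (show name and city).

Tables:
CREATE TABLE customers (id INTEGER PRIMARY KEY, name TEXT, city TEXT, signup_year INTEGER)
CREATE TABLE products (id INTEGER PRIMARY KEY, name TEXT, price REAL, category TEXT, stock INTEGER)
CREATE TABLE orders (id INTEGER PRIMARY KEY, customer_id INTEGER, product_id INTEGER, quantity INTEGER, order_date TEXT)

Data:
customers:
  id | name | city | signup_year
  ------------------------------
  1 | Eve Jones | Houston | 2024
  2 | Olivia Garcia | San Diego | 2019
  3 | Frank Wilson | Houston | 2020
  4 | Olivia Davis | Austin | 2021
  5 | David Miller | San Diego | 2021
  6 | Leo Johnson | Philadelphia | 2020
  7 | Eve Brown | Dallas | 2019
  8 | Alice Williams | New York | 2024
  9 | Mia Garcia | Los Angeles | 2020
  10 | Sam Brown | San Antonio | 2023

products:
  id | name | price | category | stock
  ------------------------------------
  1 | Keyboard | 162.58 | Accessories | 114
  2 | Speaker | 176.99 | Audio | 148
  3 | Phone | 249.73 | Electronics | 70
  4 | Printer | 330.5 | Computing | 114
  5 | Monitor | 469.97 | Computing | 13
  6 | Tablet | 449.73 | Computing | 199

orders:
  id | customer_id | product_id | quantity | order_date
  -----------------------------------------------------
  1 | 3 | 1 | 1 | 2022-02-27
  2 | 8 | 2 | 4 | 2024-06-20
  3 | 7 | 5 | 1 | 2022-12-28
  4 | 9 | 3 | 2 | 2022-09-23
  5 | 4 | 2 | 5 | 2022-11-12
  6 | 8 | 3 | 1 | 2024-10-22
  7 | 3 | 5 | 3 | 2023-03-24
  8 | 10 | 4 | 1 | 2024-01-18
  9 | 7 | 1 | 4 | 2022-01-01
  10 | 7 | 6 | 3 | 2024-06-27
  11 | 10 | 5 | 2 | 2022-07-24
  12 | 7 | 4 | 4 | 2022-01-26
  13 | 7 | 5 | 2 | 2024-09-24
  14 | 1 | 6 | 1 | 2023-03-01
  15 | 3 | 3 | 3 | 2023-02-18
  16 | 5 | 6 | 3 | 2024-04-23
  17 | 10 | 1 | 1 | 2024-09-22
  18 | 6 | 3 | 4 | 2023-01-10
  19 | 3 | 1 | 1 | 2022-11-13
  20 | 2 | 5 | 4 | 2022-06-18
SELECT name, city FROM customers WHERE city <> 'San Diego'

Execution result:
name | city
Eve Jones | Houston
Frank Wilson | Houston
Olivia Davis | Austin
Leo Johnson | Philadelphia
Eve Brown | Dallas
Alice Williams | New York
Mia Garcia | Los Angeles
Sam Brown | San Antonio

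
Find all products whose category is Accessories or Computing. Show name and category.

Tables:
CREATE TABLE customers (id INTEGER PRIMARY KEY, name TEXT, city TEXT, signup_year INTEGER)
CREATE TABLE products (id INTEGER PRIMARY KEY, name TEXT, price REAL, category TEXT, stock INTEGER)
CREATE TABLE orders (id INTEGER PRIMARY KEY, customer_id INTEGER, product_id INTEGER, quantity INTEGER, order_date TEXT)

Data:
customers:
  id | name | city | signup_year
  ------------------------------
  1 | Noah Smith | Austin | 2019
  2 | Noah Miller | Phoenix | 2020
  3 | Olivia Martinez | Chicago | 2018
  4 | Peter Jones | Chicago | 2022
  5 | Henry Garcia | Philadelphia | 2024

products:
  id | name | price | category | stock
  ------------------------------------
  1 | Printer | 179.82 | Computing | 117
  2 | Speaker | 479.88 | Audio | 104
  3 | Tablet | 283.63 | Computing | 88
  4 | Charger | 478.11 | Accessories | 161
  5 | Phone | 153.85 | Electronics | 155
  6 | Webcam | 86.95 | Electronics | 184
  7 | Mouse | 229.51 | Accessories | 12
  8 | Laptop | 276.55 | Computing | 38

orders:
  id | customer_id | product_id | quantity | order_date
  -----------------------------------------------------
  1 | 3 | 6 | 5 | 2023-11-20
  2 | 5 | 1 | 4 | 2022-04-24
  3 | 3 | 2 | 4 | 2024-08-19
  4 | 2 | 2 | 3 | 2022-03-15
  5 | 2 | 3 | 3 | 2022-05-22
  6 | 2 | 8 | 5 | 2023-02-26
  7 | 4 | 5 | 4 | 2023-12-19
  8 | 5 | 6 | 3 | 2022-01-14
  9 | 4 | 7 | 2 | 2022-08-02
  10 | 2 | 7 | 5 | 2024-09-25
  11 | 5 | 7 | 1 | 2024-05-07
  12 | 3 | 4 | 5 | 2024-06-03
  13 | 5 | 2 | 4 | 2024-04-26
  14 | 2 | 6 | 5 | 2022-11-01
SELECT name, category FROM products WHERE category IN ('Accessories', 'Computing')

Execution result:
name | category
Printer | Computing
Tablet | Computing
Charger | Accessories
Mouse | Accessories
Laptop | Computing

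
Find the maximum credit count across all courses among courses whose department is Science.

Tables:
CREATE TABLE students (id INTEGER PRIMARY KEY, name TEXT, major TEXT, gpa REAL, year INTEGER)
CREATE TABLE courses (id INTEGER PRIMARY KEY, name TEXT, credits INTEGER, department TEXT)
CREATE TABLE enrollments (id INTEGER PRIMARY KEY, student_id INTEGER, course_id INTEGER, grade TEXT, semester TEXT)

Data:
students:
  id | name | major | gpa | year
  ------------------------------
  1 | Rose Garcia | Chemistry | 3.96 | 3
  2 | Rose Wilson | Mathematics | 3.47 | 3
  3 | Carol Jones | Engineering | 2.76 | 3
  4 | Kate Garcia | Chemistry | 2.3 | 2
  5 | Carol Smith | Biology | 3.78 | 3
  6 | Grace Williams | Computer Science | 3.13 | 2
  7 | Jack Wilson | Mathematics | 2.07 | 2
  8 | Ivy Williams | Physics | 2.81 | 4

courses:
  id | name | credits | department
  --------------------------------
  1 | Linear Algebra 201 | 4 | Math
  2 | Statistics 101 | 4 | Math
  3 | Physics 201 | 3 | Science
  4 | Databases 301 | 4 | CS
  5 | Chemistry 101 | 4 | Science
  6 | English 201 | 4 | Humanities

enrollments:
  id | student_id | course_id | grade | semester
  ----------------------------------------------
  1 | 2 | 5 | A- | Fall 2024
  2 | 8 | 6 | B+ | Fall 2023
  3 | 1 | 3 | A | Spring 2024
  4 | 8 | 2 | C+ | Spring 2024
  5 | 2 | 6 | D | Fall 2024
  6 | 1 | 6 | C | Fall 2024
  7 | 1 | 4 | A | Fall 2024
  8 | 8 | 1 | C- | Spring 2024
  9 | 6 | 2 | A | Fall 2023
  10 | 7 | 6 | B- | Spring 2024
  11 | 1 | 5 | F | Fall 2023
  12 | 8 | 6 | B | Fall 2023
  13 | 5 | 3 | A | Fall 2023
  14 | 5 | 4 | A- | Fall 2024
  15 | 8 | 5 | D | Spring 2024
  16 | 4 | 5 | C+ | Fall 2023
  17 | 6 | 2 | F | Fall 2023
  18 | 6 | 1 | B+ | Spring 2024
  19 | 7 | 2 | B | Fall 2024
SELECT MAX(credits) FROM courses WHERE department = 'Science'

Execution result:
4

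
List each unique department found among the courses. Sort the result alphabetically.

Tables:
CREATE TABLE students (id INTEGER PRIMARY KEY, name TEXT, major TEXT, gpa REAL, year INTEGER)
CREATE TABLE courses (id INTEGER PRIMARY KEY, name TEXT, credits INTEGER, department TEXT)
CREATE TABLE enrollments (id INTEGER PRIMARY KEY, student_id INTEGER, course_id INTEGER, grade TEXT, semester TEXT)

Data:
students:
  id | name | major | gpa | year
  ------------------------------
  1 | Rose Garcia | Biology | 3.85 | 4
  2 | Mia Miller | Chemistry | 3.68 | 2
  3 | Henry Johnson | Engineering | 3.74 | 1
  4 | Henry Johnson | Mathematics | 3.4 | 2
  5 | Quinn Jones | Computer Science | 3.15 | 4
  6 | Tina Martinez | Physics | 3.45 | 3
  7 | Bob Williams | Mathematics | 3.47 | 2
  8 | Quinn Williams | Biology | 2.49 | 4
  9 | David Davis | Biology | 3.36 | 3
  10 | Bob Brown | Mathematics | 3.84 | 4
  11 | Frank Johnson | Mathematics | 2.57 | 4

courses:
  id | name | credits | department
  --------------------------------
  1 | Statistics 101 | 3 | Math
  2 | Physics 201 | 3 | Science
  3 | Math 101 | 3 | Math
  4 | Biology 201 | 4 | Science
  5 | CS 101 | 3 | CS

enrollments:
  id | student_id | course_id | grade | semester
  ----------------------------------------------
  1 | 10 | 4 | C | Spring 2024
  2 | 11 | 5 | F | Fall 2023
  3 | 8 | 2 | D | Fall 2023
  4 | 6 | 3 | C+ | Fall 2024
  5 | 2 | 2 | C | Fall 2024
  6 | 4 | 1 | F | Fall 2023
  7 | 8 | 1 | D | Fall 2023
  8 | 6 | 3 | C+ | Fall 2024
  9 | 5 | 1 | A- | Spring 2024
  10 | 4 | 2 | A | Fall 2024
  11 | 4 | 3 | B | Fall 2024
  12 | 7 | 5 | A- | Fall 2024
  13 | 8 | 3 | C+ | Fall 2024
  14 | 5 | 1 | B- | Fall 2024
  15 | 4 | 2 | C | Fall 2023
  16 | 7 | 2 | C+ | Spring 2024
SELECT DISTINCT department FROM courses ORDER BY department

Execution result:
department
CS
Math
Science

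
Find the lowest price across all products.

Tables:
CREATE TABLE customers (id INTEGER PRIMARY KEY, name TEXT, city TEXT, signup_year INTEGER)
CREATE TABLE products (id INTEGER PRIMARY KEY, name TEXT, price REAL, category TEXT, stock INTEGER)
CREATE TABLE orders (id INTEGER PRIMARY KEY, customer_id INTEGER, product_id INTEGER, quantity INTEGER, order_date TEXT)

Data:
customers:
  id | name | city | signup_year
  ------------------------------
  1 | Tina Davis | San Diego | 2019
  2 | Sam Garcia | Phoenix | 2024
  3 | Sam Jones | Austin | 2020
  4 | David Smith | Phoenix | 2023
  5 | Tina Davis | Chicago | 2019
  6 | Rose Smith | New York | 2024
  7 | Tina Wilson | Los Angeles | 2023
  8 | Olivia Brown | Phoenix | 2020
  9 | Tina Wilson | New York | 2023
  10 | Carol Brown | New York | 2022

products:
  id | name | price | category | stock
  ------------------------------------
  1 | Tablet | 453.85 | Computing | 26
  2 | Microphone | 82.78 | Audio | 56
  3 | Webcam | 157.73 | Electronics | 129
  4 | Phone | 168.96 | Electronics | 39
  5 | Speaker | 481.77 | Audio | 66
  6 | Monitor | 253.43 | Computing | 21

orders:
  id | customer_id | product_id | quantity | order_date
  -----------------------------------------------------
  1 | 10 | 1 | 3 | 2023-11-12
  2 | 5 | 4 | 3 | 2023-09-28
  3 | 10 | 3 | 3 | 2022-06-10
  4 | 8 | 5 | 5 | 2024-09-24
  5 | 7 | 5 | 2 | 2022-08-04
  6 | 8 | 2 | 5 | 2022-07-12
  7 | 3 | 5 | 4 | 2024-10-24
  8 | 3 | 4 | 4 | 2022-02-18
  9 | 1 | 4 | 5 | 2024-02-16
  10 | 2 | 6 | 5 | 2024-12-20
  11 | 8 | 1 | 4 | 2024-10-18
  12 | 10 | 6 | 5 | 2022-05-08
SELECT MIN(price) FROM products

Execution result:
82.78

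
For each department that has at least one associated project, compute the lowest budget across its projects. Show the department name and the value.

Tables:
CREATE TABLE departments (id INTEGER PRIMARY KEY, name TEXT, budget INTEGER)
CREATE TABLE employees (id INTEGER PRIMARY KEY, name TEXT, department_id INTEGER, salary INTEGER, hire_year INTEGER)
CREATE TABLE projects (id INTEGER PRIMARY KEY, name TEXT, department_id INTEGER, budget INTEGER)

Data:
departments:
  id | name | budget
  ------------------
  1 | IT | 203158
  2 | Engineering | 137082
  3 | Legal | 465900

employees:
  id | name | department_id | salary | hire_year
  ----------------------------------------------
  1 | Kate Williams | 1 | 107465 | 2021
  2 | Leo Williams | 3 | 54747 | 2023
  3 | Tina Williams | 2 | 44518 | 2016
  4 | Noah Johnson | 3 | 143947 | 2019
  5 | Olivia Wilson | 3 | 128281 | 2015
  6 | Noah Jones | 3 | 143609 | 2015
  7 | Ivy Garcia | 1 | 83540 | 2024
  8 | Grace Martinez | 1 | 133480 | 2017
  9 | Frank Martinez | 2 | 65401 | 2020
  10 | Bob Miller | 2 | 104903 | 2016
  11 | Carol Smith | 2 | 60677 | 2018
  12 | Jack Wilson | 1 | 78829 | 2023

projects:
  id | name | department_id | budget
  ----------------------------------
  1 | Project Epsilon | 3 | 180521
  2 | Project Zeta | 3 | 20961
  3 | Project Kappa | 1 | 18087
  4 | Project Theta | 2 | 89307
SELECT p.name, MIN(c.budget) AS min_budget FROM projects c JOIN departments p ON c.department_id = p.id GROUP BY p.id, p.name

Execution result:
name | min_budget
IT | 18087
Engineering | 89307
Legal | 20961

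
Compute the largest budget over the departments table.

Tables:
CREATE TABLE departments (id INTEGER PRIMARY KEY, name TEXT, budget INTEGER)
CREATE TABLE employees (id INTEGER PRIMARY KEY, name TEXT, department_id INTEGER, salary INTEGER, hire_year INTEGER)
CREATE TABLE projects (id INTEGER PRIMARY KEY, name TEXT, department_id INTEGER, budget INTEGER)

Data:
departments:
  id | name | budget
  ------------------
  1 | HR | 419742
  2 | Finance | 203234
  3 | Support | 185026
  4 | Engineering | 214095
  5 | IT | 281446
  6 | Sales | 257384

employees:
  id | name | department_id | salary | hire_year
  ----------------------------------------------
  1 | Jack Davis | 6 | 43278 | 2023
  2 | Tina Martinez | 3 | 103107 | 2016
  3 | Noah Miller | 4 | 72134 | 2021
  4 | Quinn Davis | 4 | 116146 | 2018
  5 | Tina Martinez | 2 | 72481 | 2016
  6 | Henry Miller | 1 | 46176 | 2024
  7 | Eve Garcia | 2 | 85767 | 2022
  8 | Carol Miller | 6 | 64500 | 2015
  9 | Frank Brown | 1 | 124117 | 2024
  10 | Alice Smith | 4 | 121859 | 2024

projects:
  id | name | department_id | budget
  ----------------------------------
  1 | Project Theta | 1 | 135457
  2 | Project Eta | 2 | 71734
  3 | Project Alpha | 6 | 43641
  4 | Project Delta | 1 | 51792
SELECT MAX(budget) FROM departments

Execution result:
419742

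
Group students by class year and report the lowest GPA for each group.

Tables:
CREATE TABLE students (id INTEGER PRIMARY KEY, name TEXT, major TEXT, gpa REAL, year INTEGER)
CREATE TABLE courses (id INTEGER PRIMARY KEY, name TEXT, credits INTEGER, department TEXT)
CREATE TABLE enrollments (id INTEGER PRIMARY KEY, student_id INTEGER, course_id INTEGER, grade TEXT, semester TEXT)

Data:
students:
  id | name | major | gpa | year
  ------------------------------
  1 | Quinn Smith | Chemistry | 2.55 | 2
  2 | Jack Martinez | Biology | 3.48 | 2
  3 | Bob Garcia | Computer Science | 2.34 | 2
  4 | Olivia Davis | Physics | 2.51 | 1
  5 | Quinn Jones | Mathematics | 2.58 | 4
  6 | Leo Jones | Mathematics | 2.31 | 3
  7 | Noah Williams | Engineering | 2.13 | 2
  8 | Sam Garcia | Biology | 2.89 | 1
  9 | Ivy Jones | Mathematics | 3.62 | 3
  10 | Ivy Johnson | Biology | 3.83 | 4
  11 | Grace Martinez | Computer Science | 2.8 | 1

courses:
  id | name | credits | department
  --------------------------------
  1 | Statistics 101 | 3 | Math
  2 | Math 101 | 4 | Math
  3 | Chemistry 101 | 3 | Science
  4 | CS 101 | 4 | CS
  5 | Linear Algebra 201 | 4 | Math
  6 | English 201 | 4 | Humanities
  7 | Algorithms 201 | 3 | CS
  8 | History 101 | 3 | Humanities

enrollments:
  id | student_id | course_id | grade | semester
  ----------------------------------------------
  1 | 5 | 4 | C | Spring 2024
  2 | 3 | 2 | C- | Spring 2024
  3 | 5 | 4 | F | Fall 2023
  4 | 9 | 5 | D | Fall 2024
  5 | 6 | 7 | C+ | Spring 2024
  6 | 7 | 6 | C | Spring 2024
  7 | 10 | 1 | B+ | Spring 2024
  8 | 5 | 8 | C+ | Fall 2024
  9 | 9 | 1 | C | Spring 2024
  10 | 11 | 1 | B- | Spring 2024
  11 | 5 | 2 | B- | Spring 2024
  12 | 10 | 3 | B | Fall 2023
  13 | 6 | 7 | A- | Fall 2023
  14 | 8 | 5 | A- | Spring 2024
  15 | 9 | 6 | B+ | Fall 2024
SELECT year, MIN(gpa) AS min_gpa FROM students GROUP BY year

Execution result:
year | min_gpa
1 | 2.51
2 | 2.13
3 | 2.31
4 | 2.58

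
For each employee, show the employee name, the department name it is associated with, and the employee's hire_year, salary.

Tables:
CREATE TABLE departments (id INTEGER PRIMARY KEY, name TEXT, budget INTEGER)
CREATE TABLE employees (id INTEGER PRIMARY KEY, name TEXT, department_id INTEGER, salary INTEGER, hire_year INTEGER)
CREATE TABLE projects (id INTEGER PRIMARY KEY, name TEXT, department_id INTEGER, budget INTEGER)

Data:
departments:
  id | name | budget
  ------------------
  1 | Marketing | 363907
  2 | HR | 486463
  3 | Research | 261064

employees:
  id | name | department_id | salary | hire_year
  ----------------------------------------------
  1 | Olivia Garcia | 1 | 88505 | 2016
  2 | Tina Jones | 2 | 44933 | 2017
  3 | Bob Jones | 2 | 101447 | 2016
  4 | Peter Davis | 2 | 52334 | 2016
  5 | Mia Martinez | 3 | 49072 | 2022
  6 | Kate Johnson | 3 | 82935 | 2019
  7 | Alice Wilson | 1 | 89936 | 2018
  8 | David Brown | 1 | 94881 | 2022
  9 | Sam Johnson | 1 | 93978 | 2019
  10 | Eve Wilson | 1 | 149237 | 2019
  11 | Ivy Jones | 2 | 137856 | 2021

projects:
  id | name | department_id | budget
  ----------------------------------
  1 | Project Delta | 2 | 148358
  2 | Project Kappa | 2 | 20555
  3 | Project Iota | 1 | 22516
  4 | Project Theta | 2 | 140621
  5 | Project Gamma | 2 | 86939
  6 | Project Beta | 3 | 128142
SELECT c.name, p.name AS department, c.hire_year, c.salary FROM employees c JOIN departments p ON c.department_id = p.id

Execution result:
name | department | hire_year | salary
Olivia Garcia | Marketing | 2016 | 88505
Tina Jones | HR | 2017 | 44933
Bob Jones | HR | 2016 | 101447
Peter Davis | HR | 2016 | 52334
Mia Martinez | Research | 2022 | 49072
Kate Johnson | Research | 2019 | 82935
Alice Wilson | Marketing | 2018 | 89936
David Brown | Marketing | 2022 | 94881
Sam Johnson | Marketing | 2019 | 93978
Eve Wilson | Marketing | 2019 | 149237
Ivy Jones | HR | 2021 | 137856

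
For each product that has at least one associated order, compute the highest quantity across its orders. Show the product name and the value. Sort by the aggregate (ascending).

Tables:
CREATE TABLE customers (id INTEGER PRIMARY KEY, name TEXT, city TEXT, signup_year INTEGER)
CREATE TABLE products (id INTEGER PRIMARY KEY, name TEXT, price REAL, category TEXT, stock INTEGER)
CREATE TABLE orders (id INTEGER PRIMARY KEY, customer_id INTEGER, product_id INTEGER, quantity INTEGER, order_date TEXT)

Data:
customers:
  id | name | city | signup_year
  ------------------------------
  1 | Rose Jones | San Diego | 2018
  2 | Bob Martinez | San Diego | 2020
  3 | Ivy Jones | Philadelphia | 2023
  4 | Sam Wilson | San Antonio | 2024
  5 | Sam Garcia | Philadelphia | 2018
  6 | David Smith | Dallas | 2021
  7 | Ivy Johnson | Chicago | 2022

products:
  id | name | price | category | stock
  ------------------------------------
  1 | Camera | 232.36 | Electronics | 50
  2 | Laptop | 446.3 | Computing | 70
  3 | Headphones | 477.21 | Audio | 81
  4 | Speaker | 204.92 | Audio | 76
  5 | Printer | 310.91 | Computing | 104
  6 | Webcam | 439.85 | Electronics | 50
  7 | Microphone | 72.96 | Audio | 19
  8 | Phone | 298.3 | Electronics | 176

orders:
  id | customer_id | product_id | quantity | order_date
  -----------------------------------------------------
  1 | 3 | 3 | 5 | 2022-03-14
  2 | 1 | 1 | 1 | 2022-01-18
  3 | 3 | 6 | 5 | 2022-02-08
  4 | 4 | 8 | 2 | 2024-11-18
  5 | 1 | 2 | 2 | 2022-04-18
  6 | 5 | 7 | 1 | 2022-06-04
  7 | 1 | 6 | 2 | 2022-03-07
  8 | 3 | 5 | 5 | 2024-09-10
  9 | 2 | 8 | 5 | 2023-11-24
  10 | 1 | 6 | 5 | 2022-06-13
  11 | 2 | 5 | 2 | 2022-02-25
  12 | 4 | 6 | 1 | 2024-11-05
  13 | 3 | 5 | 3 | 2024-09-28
SELECT p.name, MAX(c.quantity) AS max_quantity FROM orders c JOIN products p ON c.product_id = p.id GROUP BY p.id, p.name ORDER BY max_quantity ASC

Execution result:
name | max_quantity
Camera | 1
Microphone | 1
Laptop | 2
Headphones | 5
Printer | 5
Webcam | 5
Phone | 5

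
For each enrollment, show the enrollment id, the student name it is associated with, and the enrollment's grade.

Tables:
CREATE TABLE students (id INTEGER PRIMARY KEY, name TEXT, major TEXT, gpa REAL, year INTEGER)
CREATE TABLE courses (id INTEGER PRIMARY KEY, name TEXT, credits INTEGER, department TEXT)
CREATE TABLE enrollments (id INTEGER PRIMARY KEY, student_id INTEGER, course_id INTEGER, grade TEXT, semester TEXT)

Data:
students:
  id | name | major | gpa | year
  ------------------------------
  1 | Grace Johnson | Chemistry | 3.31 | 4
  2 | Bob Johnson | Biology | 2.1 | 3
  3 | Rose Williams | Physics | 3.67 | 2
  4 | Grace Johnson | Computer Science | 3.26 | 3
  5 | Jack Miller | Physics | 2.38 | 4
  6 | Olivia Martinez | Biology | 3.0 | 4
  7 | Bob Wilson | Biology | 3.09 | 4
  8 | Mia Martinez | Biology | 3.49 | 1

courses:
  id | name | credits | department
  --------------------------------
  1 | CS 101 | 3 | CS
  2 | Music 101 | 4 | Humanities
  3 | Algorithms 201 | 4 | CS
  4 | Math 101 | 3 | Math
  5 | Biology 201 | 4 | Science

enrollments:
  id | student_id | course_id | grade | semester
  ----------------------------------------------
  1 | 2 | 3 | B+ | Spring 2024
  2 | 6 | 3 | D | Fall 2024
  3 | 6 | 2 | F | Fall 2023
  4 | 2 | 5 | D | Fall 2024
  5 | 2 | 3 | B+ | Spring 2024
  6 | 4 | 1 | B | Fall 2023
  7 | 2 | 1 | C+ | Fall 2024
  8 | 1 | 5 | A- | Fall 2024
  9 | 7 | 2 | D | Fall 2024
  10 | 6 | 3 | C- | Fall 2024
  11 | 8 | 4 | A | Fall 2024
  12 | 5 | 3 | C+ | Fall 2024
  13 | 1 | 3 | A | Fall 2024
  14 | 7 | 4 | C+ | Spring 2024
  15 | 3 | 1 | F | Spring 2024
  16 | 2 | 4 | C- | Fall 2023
SELECT c.id, p.name AS student, c.grade FROM enrollments c JOIN students p ON c.student_id = p.id

Execution result:
id | student | grade
1 | Bob Johnson | B+
2 | Olivia Martinez | D
3 | Olivia Martinez | F
4 | Bob Johnson | D
5 | Bob Johnson | B+
6 | Grace Johnson | B
7 | Bob Johnson | C+
8 | Grace Johnson | A-
9 | Bob Wilson | D
10 | Olivia Martinez | C-
11 | Mia Martinez | A
12 | Jack Miller | C+
13 | Grace Johnson | A
14 | Bob Wilson | C+
15 | Rose Williams | F
16 | Bob Johnson | C-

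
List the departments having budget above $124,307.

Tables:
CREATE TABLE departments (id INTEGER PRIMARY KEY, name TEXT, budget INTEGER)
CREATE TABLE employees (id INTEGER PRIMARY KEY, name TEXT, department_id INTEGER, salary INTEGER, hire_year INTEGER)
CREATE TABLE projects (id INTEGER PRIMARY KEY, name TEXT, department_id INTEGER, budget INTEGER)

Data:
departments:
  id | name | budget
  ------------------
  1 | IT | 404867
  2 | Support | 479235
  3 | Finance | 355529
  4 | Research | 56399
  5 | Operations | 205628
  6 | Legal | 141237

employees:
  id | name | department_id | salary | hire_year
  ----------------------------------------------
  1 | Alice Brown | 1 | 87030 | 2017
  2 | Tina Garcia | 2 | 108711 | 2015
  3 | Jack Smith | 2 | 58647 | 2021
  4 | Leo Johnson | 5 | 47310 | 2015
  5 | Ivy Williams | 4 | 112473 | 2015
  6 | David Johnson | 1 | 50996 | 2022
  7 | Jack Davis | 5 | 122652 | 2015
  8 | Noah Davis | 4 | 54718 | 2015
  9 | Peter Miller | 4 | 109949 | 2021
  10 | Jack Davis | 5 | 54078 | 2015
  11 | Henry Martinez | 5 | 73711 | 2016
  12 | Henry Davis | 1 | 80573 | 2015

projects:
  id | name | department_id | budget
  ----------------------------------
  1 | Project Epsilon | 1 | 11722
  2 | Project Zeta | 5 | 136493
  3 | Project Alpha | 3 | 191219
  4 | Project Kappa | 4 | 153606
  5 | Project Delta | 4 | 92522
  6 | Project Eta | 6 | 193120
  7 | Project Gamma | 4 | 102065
SELECT name, budget FROM departments WHERE budget > 124307

Execution result:
name | budget
IT | 404867
Support | 479235
Finance | 355529
Operations | 205628
Legal | 141237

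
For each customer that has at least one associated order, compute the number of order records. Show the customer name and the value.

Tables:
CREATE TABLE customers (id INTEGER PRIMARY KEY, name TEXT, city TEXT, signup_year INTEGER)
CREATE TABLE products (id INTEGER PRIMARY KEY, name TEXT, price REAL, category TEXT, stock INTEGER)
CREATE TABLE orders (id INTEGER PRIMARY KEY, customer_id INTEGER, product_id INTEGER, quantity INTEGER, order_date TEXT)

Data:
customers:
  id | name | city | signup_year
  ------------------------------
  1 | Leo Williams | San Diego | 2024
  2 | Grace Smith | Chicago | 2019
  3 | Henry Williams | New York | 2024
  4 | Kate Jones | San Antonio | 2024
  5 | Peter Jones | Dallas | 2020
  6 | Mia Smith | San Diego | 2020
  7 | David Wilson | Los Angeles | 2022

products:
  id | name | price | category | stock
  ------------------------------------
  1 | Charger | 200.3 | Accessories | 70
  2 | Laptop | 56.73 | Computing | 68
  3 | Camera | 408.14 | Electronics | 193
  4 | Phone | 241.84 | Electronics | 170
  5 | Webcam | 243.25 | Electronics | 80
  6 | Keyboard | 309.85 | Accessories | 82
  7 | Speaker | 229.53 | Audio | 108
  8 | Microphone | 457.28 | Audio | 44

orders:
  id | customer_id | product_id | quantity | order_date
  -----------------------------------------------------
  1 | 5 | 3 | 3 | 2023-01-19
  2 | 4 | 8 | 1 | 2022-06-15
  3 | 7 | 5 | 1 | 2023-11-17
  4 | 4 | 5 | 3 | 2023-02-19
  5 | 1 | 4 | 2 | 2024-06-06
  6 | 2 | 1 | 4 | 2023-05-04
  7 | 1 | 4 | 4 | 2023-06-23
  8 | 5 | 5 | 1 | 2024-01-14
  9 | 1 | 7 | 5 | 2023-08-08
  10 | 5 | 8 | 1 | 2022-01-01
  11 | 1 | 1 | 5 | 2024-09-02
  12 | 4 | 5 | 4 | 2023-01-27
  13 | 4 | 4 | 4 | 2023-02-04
SELECT p.name, COUNT(*) AS n FROM orders c JOIN customers p ON c.customer_id = p.id GROUP BY p.id, p.name

Execution result:
name | n
Leo Williams | 4
Grace Smith | 1
Kate Jones | 4
Peter Jones | 3
David Wilson | 1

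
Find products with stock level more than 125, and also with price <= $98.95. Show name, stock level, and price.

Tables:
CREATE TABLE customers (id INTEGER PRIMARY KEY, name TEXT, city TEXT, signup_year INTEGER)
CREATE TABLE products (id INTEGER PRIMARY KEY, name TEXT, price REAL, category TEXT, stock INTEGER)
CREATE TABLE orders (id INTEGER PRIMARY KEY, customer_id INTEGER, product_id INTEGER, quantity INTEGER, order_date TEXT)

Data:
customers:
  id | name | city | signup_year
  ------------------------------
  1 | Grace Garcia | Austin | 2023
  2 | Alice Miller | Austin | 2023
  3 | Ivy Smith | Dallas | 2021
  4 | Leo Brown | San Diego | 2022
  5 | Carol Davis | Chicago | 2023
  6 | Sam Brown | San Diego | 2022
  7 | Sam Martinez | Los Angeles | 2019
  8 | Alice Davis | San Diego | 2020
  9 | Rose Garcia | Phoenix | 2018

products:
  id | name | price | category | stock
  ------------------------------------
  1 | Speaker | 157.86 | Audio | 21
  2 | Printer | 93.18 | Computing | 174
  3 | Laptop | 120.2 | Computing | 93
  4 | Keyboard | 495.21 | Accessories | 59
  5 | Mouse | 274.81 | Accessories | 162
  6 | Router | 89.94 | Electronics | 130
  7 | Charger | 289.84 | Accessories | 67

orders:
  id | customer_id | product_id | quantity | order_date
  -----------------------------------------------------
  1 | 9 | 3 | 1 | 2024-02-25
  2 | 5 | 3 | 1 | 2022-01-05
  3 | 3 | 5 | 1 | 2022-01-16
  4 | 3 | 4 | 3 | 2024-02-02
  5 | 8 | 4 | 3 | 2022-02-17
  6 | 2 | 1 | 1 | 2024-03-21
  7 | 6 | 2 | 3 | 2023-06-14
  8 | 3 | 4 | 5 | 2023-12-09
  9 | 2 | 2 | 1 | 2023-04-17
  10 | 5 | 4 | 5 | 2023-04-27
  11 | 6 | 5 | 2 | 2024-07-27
SELECT name, stock, price FROM products WHERE stock > 125 AND price <= 98.95

Execution result:
name | stock | price
Printer | 174 | 93.18
Router | 130 | 89.94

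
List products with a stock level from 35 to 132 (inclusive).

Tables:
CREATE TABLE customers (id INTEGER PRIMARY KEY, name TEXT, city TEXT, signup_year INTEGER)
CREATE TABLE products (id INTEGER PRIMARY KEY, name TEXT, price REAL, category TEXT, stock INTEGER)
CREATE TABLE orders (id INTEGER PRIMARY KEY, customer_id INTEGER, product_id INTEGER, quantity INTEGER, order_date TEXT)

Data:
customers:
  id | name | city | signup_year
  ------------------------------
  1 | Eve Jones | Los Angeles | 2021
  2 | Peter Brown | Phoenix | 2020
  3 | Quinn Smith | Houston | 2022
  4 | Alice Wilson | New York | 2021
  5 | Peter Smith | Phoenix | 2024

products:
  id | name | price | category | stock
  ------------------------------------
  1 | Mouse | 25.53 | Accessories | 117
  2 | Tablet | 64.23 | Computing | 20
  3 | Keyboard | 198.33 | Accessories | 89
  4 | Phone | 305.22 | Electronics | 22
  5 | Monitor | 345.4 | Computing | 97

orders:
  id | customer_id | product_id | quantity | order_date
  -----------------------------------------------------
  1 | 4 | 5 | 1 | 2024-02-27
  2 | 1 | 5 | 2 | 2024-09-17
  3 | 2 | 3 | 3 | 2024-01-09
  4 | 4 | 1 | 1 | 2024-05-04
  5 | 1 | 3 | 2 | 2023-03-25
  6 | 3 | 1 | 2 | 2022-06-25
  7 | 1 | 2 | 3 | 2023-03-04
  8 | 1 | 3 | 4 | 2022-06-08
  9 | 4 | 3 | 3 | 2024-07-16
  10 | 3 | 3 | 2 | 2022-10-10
SELECT name, stock FROM products WHERE stock BETWEEN 35 AND 132

Execution result:
name | stock
Mouse | 117
Keyboard | 89
Monitor | 97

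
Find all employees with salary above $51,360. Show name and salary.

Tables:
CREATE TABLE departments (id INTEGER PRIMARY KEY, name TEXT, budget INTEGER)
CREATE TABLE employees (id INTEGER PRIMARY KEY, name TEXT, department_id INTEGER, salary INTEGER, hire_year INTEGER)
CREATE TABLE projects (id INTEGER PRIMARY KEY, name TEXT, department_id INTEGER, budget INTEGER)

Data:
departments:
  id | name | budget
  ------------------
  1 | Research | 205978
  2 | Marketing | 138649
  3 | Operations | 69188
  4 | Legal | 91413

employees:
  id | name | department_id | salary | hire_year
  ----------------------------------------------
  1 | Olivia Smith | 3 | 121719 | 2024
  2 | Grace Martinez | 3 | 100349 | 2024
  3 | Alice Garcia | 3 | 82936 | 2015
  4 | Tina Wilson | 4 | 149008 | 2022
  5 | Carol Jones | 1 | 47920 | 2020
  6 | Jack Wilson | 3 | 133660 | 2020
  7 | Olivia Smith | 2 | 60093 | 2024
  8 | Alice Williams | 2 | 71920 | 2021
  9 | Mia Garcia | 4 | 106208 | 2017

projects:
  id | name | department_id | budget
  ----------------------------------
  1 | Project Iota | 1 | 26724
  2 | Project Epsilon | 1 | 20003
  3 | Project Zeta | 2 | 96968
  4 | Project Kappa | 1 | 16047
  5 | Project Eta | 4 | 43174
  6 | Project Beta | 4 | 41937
SELECT name, salary FROM employees WHERE salary > 51360

Execution result:
name | salary
Olivia Smith | 121719
Grace Martinez | 100349
Alice Garcia | 82936
Tina Wilson | 149008
Jack Wilson | 133660
Olivia Smith | 60093
Alice Williams | 71920
Mia Garcia | 106208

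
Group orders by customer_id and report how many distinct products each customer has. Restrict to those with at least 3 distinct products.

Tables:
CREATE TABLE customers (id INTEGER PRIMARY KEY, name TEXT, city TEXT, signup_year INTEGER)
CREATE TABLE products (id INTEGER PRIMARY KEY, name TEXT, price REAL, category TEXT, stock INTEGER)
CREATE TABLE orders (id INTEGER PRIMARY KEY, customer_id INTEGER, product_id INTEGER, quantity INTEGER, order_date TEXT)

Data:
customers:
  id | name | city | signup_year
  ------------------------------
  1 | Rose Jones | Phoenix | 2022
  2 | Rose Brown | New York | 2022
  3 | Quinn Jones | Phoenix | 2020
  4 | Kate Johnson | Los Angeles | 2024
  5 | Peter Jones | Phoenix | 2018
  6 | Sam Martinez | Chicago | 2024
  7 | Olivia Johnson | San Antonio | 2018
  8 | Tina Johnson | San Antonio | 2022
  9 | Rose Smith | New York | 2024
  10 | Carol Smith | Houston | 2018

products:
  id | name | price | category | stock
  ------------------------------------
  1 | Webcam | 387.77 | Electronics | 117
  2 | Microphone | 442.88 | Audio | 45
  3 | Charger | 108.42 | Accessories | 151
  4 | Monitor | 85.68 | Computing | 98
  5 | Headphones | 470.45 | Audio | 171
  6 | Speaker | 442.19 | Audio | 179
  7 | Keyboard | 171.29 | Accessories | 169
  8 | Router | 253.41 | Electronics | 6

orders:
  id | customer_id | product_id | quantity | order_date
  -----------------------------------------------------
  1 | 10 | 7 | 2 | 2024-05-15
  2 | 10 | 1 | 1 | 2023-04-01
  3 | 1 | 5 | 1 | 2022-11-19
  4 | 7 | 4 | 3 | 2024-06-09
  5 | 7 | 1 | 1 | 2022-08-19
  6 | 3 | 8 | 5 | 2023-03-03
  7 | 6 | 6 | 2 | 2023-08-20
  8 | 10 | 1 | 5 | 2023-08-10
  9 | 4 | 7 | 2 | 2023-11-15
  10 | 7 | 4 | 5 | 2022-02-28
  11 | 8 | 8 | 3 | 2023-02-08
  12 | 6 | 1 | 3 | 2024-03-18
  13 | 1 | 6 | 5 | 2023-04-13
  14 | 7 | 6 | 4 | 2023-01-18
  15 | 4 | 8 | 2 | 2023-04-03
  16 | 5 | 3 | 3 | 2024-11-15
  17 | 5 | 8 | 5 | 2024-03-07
SELECT customer_id, COUNT(DISTINCT product_id) AS distinct_product_count FROM orders GROUP BY customer_id HAVING COUNT(DISTINCT product_id) >= 3

Execution result:
customer_id | distinct_product_count
7 | 3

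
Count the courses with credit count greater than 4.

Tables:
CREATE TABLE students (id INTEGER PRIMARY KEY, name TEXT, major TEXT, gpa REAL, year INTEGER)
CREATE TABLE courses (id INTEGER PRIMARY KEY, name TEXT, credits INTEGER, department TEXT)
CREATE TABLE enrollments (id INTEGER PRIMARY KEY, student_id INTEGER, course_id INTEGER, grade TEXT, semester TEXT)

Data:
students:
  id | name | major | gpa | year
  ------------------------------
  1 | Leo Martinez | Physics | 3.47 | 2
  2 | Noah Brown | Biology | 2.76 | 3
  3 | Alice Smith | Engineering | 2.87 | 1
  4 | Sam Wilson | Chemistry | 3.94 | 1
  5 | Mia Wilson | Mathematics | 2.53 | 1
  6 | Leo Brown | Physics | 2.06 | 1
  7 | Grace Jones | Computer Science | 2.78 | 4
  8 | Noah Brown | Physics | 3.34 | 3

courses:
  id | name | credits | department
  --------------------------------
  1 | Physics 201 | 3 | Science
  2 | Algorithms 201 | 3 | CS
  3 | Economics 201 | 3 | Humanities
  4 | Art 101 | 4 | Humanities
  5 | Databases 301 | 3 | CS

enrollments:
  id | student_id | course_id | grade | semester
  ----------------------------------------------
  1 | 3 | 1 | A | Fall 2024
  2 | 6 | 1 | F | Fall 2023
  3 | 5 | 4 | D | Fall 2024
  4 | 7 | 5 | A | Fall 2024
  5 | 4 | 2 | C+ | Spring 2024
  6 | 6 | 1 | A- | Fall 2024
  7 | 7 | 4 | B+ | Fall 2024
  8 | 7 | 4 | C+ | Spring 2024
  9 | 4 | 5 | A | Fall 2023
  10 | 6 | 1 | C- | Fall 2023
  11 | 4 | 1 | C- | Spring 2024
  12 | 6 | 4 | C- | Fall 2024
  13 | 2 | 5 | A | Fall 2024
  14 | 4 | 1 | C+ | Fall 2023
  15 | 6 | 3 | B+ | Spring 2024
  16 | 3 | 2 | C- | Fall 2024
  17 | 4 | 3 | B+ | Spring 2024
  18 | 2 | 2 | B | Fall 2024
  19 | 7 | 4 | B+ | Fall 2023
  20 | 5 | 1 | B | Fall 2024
SELECT COUNT(*) FROM courses WHERE credits > 4

Execution result:
0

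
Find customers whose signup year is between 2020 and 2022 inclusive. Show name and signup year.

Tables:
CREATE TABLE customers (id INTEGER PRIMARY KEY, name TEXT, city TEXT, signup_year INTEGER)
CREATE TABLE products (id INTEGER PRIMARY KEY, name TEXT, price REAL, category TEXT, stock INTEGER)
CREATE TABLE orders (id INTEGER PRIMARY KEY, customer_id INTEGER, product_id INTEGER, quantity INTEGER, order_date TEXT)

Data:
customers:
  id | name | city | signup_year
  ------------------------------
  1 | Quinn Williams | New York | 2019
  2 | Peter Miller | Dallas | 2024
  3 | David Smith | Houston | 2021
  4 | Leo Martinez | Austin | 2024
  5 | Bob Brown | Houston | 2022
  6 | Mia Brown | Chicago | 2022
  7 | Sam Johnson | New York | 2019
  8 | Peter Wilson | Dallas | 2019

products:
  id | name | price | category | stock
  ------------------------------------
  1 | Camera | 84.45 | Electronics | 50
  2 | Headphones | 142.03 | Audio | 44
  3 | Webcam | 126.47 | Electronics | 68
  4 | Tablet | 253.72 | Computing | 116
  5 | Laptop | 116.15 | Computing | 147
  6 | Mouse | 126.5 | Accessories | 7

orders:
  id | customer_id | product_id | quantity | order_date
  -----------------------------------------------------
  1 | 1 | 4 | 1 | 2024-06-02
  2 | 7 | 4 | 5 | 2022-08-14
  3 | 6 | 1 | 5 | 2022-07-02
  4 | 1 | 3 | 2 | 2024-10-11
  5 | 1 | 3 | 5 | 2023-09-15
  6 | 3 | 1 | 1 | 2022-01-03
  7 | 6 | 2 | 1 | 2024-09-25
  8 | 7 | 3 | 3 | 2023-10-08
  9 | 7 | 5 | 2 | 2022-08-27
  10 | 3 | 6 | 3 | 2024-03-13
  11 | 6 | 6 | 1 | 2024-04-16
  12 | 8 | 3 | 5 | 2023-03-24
SELECT name, signup_year FROM customers WHERE signup_year BETWEEN 2020 AND 2022

Execution result:
name | signup_year
David Smith | 2021
Bob Brown | 2022
Mia Brown | 2022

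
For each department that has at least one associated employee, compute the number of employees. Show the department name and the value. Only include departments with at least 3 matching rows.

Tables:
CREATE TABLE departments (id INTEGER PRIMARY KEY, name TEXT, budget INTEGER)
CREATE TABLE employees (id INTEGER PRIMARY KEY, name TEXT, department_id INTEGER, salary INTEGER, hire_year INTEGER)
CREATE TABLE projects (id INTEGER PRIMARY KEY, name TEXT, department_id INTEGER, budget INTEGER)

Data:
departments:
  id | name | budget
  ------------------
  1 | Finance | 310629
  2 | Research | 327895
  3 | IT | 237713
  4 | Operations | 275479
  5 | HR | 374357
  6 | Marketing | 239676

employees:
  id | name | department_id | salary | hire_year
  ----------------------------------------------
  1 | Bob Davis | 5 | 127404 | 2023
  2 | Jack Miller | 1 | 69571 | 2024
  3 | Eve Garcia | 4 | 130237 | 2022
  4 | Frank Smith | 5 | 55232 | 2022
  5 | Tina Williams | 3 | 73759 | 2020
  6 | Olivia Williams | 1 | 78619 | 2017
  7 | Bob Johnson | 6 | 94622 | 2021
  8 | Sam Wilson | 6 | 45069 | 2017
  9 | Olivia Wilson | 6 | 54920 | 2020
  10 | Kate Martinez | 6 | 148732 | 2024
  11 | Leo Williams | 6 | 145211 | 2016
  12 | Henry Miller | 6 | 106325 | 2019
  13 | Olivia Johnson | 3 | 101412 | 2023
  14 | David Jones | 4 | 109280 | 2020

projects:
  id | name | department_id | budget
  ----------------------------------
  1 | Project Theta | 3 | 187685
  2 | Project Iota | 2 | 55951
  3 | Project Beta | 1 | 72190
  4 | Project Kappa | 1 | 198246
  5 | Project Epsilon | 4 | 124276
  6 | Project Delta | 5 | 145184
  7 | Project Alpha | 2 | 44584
SELECT p.name, COUNT(*) AS n FROM employees c JOIN departments p ON c.department_id = p.id GROUP BY p.id, p.name HAVING COUNT(*) >= 3

Execution result:
name | n
Marketing | 6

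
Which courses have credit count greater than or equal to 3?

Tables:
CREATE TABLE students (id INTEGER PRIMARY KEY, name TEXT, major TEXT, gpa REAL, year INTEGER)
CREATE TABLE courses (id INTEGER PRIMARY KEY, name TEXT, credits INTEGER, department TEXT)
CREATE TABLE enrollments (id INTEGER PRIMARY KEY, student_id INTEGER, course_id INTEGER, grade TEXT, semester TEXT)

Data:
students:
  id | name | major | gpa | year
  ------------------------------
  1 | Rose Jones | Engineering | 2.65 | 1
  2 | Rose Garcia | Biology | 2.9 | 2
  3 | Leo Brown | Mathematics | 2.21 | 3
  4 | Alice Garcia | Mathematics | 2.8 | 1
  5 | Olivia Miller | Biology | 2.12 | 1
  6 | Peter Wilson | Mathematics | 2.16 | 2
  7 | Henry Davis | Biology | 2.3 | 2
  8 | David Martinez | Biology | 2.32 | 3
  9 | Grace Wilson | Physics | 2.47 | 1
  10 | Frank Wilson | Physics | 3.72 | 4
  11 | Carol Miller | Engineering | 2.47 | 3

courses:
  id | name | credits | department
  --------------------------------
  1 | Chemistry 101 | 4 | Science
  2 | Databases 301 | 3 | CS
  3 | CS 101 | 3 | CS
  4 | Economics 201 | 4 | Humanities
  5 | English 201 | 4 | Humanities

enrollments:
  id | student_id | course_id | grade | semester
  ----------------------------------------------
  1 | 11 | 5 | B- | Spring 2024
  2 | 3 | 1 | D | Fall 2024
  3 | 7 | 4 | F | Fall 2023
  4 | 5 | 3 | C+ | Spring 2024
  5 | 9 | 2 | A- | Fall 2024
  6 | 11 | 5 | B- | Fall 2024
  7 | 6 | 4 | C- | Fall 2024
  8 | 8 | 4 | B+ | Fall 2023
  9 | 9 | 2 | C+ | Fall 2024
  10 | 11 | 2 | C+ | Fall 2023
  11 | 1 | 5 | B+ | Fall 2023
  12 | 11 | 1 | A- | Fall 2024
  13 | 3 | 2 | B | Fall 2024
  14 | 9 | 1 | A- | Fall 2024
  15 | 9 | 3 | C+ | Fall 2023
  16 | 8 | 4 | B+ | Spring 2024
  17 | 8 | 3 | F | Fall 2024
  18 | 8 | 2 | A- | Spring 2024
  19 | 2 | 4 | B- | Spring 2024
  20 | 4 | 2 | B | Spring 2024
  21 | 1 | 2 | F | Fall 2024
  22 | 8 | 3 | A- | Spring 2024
SELECT name, credits FROM courses WHERE credits >= 3

Execution result:
name | credits
Chemistry 101 | 4
Databases 301 | 3
CS 101 | 3
Economics 201 | 4
English 201 | 4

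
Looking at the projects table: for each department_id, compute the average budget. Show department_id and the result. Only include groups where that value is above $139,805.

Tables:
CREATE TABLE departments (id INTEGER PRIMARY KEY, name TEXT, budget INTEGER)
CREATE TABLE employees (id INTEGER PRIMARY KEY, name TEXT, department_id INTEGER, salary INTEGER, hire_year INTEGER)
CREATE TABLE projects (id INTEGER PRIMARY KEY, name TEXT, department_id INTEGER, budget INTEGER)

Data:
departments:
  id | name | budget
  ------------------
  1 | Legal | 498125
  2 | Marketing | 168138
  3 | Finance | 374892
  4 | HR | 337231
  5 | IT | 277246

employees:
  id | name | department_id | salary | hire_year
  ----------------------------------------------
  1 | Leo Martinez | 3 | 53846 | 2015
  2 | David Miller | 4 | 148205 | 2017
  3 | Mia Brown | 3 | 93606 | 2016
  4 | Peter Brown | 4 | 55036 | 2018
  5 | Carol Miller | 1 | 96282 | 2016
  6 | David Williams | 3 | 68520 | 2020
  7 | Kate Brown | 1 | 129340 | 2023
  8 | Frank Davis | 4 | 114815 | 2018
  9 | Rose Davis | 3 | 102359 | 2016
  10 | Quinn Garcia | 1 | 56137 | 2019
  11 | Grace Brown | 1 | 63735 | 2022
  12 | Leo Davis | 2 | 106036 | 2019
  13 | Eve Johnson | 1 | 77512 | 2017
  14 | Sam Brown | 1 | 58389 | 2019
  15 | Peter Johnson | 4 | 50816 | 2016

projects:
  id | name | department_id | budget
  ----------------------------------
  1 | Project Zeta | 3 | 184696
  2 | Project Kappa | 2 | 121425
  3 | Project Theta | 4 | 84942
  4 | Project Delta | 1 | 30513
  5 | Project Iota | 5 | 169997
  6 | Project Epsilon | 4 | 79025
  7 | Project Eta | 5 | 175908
SELECT department_id, AVG(budget) AS avg_budget FROM projects GROUP BY department_id HAVING AVG(budget) > 139805

Execution result:
department_id | avg_budget
3 | 184696.00
5 | 172952.50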